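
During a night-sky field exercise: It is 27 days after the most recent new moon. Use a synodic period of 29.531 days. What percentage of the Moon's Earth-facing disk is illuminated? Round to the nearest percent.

Elongation θ = 360° × 27/29.531 ≈ 329.1°.
With cos θ = 0.858, the lit fraction is (1 − 0.858)/2 ≈ 0.071, so 7%.

7%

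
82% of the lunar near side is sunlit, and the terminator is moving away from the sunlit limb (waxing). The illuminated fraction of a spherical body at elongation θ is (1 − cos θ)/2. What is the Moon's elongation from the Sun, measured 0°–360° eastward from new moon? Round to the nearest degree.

cos θ = 1 − 2f = -0.640, giving a principal value of 129.8°.
The Moon is waxing (0°–180°), so θ = 129.8° directly.

130°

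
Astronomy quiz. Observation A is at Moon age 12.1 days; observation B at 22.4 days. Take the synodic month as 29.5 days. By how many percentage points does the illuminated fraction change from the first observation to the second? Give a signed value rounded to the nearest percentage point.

-45 percentage points

θ₁ = 360° × 12.1/29.5 = 147.7°, f₁ = (1 − cos θ₁)/2 = 0.922.
θ₂ = 360° × 22.4/29.5 = 273.4°, f₂ = (1 − cos θ₂)/2 = 0.471.
Change = f₂ − f₁ = -0.452 → -45 percentage points.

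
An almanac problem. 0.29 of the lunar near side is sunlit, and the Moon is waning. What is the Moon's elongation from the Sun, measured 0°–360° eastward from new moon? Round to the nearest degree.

From f = (1 − cos θ)/2: cos θ = 1 − 2×0.29 = 0.420; arccos → 65.2°.
Waning ⇒ past full, so θ = 360° − 65.2° = 294.8°.

295°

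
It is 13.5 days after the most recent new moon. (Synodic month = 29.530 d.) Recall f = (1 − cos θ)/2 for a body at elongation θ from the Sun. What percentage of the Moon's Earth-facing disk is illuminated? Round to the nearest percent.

98%

Phase angle: θ = 360°·(13.5 d)/(29.530 d) = 164.6°.
With cos θ = (-0.964), the lit fraction is (1 − (-0.964))/2 ≈ 0.982, so 98%.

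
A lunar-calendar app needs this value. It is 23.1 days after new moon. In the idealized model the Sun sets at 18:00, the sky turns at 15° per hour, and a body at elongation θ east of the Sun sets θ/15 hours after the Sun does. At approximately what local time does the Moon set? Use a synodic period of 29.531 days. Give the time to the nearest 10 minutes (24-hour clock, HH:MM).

12:50

Elongation θ = 360° × 23.1/29.531 ≈ 281.6°.
At 15° of sky rotation per hour, 281.6° corresponds to a 18.77 h lag.
18:00 + 18.773 h ≈ 12:46 → 12:50 to the nearest ten minutes.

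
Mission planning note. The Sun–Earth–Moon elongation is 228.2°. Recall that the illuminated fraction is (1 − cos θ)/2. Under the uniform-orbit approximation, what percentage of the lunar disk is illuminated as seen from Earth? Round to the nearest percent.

f = (1 − cos 228.2°)/2 = (1 − (-0.667))/2 ≈ 0.833, i.e. 83%.

83%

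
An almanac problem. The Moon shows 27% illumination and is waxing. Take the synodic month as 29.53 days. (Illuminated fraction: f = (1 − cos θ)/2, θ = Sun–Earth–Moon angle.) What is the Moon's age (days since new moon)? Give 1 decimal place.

5.1 days

Invert f = (1 − cos θ)/2 to get cos θ = 1 − 2(0.27) = 0.460, hence θ₀ = arccos 0.460 = 62.6°.
The Moon is waxing (0°–180°), so θ = 62.6° directly.
That fraction of the synodic month is 62.6/360 × 29.53 d ≈ 5.14 d.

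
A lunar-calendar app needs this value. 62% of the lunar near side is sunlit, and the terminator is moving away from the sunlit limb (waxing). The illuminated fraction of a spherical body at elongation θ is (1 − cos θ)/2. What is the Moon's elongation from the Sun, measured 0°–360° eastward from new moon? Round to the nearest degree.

104°

Invert f = (1 − cos θ)/2 to get cos θ = 1 − 2(0.62) = -0.240, hence θ₀ = arccos -0.240 = 103.9°.
The Moon is waxing (0°–180°), so θ = 103.9° directly.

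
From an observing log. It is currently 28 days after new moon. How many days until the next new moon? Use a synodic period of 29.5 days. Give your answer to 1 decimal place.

One full lunation from the last new moon is 29.5 d; remaining = 29.5 − 28 = 1.500 d.

1.5 days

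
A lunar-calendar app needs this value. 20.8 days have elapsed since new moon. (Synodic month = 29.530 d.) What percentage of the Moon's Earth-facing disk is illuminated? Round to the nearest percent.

Elongation θ = 360° × 20.8/29.530 ≈ 253.6°.
cos 253.6° = (-0.283), so f = (1 − (-0.283))/2 = 0.641, so 64%.

64%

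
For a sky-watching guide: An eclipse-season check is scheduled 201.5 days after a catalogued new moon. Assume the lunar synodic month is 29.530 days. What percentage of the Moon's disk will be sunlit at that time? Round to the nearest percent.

28%

201.5 d spans 6 complete synodic months (6 × 29.530 = 177.18 d) plus 24.32 d.
Elongation θ = 360° × 24.32/29.530 ≈ 296.5°.
cos 296.5° = 0.446, so f = (1 − 0.446)/2 = 0.277, so 28%.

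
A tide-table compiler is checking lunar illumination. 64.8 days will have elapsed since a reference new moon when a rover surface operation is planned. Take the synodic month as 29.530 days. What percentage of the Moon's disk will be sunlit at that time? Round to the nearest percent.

33%

64.8 d spans 2 complete synodic months (2 × 29.530 = 59.06 d) plus 5.74 d.
The Moon has covered 5.74/29.530 of its cycle, so θ ≈ 360° × 5.74/29.530 = 70.0°.
Illuminated fraction = (1 − cos 70.0°)/2 = (1 − 0.342)/2 ≈ 0.329, so 33%.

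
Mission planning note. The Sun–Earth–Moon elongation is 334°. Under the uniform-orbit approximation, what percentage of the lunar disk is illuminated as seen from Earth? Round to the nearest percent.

5%

f = (1 − cos 334°)/2 = (1 − 0.899)/2 ≈ 0.051, i.e. 5%.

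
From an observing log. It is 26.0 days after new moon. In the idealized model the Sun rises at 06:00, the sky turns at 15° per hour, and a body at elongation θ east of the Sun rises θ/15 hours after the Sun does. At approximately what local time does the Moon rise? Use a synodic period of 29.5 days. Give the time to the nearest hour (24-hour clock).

Elongation θ = 360° × 26.0/29.5 ≈ 317.3°.
Delay after the Sun = 317.3° / (15°/h) ≈ 21.15 h.
06:00 + 21.15 h ≈ 03:09 → 03:00 to the nearest hour.

03:00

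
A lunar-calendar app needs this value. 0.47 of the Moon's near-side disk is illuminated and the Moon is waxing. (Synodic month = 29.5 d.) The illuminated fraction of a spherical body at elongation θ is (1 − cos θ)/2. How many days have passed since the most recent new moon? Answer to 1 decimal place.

From f = (1 − cos θ)/2: cos θ = 1 − 2×0.47 = 0.060; arccos → 86.6°.
Before full moon the principal value applies: θ = 86.6°.
That fraction of the synodic month is 86.6/360 × 29.5 d ≈ 7.09 d.

7.1 days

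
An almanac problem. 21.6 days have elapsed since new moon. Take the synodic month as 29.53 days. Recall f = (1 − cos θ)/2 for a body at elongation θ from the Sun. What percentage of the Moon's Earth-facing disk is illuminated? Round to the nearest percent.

56%

The Moon has covered 21.6/29.53 of its cycle, so θ ≈ 360° × 21.6/29.53 = 263.3°.
cos 263.3° = (-0.116), so f = (1 − (-0.116))/2 = 0.558, so 56%.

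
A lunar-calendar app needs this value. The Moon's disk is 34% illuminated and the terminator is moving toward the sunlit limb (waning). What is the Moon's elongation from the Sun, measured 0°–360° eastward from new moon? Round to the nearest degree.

Invert f = (1 − cos θ)/2 to get cos θ = 1 − 2(0.34) = 0.320, hence θ₀ = arccos 0.320 = 71.3°.
Waning ⇒ past full, so θ = 360° − 71.3° = 288.7°.

289°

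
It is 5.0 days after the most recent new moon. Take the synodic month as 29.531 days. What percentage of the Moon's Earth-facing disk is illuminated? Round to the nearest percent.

26%

The Moon has covered 5.0/29.531 of its cycle, so θ ≈ 360° × 5.0/29.531 = 61.0°.
With cos θ = 0.486, the lit fraction is (1 − 0.486)/2 ≈ 0.257, so 26%.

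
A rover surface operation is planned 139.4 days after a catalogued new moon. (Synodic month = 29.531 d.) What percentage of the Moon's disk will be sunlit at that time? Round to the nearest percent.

139.4/29.531 = 4.720 lunations, so 4 complete cycles and 21.28 d into the next.
The Moon has covered 21.28/29.531 of its cycle, so θ ≈ 360° × 21.28/29.531 = 259.4°.
Illuminated fraction = (1 − cos 259.4°)/2 = (1 − (-0.185))/2 ≈ 0.592, so 59%.

59%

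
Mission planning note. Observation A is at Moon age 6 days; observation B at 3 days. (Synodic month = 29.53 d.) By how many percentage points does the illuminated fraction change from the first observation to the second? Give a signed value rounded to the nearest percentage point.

-26 pp

θ₁ = 360° × 6/29.53 = 73.1°, f₁ = (1 − cos θ₁)/2 = 0.355.
θ₂ = 360° × 3/29.53 = 36.6°, f₂ = (1 − cos θ₂)/2 = 0.098.
Change = f₂ − f₁ = -0.257 → -26 percentage points.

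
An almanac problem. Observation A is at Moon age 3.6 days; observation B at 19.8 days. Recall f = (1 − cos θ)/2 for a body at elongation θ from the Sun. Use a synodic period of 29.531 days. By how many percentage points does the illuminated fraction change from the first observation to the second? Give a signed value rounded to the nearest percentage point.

+60 pp

θ₁ = 360° × 3.6/29.531 = 43.9°, f₁ = (1 − cos θ₁)/2 = 0.140.
θ₂ = 360° × 19.8/29.531 = 241.4°, f₂ = (1 − cos θ₂)/2 = 0.740.
Change = f₂ − f₁ = +0.600 → +60 percentage points.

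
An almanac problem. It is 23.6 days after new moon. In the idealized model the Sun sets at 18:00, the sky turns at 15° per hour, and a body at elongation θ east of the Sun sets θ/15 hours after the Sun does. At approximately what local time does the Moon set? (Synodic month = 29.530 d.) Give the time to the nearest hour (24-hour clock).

Elongation θ = 360° × 23.6/29.530 ≈ 287.7°.
Delay after the Sun = 287.7° / (15°/h) ≈ 19.18 h.
18:00 + 19.18 h ≈ 13:11 → 13:00 to the nearest hour.

13:00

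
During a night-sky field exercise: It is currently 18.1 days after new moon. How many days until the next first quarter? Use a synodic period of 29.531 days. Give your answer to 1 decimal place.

18.8 days

First quarter occurs at elongation 90°, i.e. at age 29.531 × 90/360 = 7.383 d.
This lunation's first quarter (7.383 d) has passed, so add one period: 36.914 − 18.1 = 18.814 days.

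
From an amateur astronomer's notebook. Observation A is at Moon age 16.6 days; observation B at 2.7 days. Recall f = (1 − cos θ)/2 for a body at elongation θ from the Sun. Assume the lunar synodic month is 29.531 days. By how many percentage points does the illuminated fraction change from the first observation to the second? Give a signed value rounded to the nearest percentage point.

-88 percentage points

First observation: θ = 360°·16.6/29.531 = 202.4°, so f = 0.962.
Second observation: θ = 32.9°, f = 0.080.
Δf = 0.080 − 0.962 = -0.882, i.e. -88 pp.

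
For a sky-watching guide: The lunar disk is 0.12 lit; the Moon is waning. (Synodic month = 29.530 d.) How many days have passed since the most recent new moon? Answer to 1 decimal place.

26.2 days

cos θ = 1 − 2f = 0.760, giving a principal value of 40.5°.
Waning ⇒ past full, so θ = 360° − 40.5° = 319.5°.
That fraction of the synodic month is 319.5/360 × 29.530 d ≈ 26.20 d.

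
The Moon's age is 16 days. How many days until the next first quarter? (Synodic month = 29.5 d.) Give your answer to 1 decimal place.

First quarter is 0.25 of the way through the cycle: age 0.25 × 29.5 = 7.375 d.
Already past this cycle's first quarter; the next is at 7.375 + 29.5 = 36.875 d, so 36.875 − 16 = 20.875 days.

20.9 days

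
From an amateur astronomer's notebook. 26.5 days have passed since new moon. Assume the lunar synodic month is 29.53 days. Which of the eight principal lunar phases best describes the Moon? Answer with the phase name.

θ ≈ 360° × 26.5/29.53 = 323°, which falls in the waning crescent sector.

waning crescent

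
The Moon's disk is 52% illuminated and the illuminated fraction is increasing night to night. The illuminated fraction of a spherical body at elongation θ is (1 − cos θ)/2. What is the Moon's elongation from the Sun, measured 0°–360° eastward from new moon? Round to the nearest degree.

92°

From f = (1 − cos θ)/2: cos θ = 1 − 2×0.52 = -0.040; arccos → 92.3°.
The Moon is waxing (0°–180°), so θ = 92.3° directly.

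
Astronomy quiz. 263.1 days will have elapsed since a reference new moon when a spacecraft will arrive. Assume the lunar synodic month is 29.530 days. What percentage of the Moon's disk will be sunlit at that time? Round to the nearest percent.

8%

263.1 d spans 8 complete synodic months (8 × 29.530 = 236.24 d) plus 26.86 d.
The Moon has covered 26.86/29.530 of its cycle, so θ ≈ 360° × 26.86/29.530 = 327.5°.
Illuminated fraction = (1 − cos 327.5°)/2 = (1 − 0.843)/2 ≈ 0.079, so 8%.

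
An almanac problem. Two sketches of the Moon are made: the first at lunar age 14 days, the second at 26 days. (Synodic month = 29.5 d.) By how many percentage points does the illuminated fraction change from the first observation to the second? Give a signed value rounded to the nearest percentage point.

First observation: θ = 360°·14/29.5 = 170.8°, so f = 0.994.
Second observation: θ = 317.3°, f = 0.133.
Δf = 0.133 − 0.994 = -0.861, i.e. -86 pp.

-86 pp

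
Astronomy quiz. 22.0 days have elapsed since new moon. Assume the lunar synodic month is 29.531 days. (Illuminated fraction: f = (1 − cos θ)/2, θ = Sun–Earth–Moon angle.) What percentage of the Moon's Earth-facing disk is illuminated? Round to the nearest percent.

52%

Phase angle: θ = 360°·(22.0 d)/(29.531 d) = 268.2°.
Illuminated fraction = (1 − cos 268.2°)/2 = (1 − (-0.032))/2 ≈ 0.516, so 52%.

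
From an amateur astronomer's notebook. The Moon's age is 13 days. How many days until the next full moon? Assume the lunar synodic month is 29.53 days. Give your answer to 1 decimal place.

1.8 days

Full moon is 0.5 of the way through the cycle: age 0.5 × 29.53 = 14.765 d.
So 1.765 days remain (14.765 − 13).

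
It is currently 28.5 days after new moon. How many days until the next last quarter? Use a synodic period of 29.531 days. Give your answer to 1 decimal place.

Last quarter occurs at elongation 270°, i.e. at age 29.531 × 270/360 = 22.148 d.
Already past this cycle's last quarter; the next is at 22.148 + 29.531 = 51.679 d, so 51.679 − 28.5 = 23.179 days.

23.2 days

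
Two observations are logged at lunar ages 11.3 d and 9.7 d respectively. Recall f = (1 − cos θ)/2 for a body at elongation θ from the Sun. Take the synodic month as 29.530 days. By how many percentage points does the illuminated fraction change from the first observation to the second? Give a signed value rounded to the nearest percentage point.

-13 pp

First observation: θ = 360°·11.3/29.530 = 137.8°, so f = 0.870.
Second observation: θ = 118.3°, f = 0.737.
Δf = 0.737 − 0.870 = -0.133, i.e. -13 pp.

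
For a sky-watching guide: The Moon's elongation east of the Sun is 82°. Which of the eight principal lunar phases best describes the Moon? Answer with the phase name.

The first quarter sector spans roughly 68°–112°; 82° falls inside it.

first quarter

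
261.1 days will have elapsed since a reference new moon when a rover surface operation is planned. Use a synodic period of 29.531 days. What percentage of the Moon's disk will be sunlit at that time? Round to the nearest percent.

261.1/29.531 = 8.842 lunations, so 8 complete cycles and 24.85 d into the next.
Elongation θ = 360° × 24.85/29.531 ≈ 303.0°.
Illuminated fraction = (1 − cos 303.0°)/2 = (1 − 0.544)/2 ≈ 0.228, so 23%.

23%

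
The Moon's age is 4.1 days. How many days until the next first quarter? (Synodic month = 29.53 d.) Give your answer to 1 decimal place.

First quarter is 0.25 of the way through the cycle: age 0.25 × 29.53 = 7.383 d.
That is 7.383 − 4.1 = 3.283 days ahead.

3.3 days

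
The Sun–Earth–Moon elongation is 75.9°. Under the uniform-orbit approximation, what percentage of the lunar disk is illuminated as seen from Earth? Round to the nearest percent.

f = (1 − cos 75.9°)/2 = (1 − 0.244)/2 ≈ 0.378, i.e. 38%.

38%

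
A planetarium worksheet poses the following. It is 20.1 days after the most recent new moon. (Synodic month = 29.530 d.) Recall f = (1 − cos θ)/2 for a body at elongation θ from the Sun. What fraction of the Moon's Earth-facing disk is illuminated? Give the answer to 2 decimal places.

Phase angle: θ = 360°·(20.1 d)/(29.530 d) = 245.0°.
Illuminated fraction = (1 − cos 245.0°)/2 = (1 − (-0.422))/2 ≈ 0.711.

0.71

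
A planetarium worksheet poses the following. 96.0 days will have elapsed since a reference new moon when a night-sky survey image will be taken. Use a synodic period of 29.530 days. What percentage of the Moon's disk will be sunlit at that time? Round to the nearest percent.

Reduce mod P: 96.0 − 3×29.530 = 7.41 d into the current lunation.
The Moon has covered 7.41/29.530 of its cycle, so θ ≈ 360° × 7.41/29.530 = 90.3°.
Illuminated fraction = (1 − cos 90.3°)/2 = (1 − (-0.006))/2 ≈ 0.503, so 50%.

50%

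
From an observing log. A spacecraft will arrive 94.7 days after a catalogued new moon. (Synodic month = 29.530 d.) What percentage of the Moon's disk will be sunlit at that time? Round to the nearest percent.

Reduce mod P: 94.7 − 3×29.530 = 6.11 d into the current lunation.
Elongation θ = 360° × 6.11/29.530 ≈ 74.5°.
With cos θ = 0.267, the lit fraction is (1 − 0.267)/2 ≈ 0.366, so 37%.

37%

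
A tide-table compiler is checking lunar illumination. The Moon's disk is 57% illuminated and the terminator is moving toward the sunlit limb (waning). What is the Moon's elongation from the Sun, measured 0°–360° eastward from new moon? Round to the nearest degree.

cos θ = 1 − 2f = -0.140, giving a principal value of 98.0°.
Since the Moon is past full (waning), take the reflex angle: θ = 360° − 98.0° = 262.0°.

262°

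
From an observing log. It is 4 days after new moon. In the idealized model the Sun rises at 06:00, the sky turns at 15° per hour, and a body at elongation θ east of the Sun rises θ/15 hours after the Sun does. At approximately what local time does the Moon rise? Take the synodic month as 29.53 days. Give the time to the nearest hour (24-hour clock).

09:00

Elongation θ = 360° × 4/29.53 ≈ 48.8°.
At 15° of sky rotation per hour, 48.8° corresponds to a 3.25 h lag.
06:00 + 3.25 h ≈ 09:15 → 09:00 to the nearest hour.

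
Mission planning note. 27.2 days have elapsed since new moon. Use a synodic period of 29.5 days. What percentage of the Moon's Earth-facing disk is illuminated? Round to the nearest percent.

6%

The Moon has covered 27.2/29.5 of its cycle, so θ ≈ 360° × 27.2/29.5 = 331.9°.
Illuminated fraction = (1 − cos 331.9°)/2 = (1 − 0.882)/2 ≈ 0.059, so 6%.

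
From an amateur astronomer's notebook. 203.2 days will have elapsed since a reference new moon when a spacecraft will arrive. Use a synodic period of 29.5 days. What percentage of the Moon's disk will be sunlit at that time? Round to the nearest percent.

12%

203.2 d spans 6 complete synodic months (6 × 29.5 = 177.00 d) plus 26.20 d.
Phase angle: θ = 360°·(26.20 d)/(29.5 d) = 319.7°.
Illuminated fraction = (1 − cos 319.7°)/2 = (1 − 0.763)/2 ≈ 0.119, so 12%.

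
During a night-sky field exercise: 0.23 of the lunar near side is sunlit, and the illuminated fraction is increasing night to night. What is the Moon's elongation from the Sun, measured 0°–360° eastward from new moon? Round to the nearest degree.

57°

cos θ = 1 − 2f = 0.540, giving a principal value of 57.3°.
Waxing ⇒ before full, so θ = 57.3°.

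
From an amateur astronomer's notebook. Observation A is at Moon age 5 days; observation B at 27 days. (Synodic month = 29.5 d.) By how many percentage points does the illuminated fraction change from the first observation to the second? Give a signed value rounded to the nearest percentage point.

θ₁ = 360° × 5/29.5 = 61.0°, f₁ = (1 − cos θ₁)/2 = 0.258.
θ₂ = 360° × 27/29.5 = 329.5°, f₂ = (1 − cos θ₂)/2 = 0.069.
Change = f₂ − f₁ = -0.189 → -19 percentage points.

-19 percentage points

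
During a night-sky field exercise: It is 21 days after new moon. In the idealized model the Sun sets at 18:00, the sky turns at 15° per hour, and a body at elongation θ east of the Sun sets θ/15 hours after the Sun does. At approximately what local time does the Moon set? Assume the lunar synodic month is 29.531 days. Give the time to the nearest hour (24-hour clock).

11:00

The Moon has covered 21/29.531 of its cycle, so θ ≈ 360° × 21/29.531 = 256.0°.
At 15° of sky rotation per hour, 256.0° corresponds to a 17.07 h lag.
18:00 + 17.07 h ≈ 11:04 → 11:00 to the nearest hour.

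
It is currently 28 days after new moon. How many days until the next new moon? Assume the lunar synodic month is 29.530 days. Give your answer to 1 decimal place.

One full lunation from the last new moon is 29.530 d; remaining = 29.530 − 28 = 1.530 d.

1.5 days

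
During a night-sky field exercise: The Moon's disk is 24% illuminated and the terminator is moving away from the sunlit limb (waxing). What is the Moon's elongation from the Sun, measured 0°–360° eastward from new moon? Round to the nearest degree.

From f = (1 − cos θ)/2: cos θ = 1 − 2×0.24 = 0.520; arccos → 58.7°.
Waxing ⇒ before full, so θ = 58.7°.

59°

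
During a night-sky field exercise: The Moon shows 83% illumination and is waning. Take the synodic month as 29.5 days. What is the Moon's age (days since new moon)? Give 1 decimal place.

18.7 days

Invert f = (1 − cos θ)/2 to get cos θ = 1 − 2(0.83) = -0.660, hence θ₀ = arccos -0.660 = 131.3°.
Since the Moon is past full (waning), take the reflex angle: θ = 360° − 131.3° = 228.7°.
Age = 29.5 × 228.7°/360° ≈ 18.74 days.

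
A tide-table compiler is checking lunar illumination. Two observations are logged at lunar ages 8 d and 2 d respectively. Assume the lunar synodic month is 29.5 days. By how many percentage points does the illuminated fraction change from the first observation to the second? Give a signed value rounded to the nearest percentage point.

θ₁ = 360° × 8/29.5 = 97.6°, f₁ = (1 − cos θ₁)/2 = 0.566.
θ₂ = 360° × 2/29.5 = 24.4°, f₂ = (1 − cos θ₂)/2 = 0.045.
Change = f₂ − f₁ = -0.522 → -52 percentage points.

-52 percentage points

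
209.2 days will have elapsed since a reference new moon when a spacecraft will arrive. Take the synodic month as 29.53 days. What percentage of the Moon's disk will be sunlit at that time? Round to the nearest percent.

7%

209.2/29.53 = 7.084 lunations, so 7 complete cycles and 2.49 d into the next.
The Moon has covered 2.49/29.53 of its cycle, so θ ≈ 360° × 2.49/29.53 = 30.4°.
cos 30.4° = 0.863, so f = (1 − 0.863)/2 = 0.069, so 7%.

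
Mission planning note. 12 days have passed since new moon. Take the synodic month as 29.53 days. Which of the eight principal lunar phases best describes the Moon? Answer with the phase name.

θ ≈ 360° × 12/29.53 = 146°, which falls in the waxing gibbous sector.

waxing gibbous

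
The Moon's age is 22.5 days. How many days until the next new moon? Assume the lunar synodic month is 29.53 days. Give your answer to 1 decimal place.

7.0 days

One full lunation from the last new moon is 29.53 d; remaining = 29.53 − 22.5 = 7.030 d.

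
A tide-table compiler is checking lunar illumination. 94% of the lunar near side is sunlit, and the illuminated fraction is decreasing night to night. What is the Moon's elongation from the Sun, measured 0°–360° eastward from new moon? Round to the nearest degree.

208°

Invert f = (1 − cos θ)/2 to get cos θ = 1 − 2(0.94) = -0.880, hence θ₀ = arccos -0.880 = 151.6°.
Waning ⇒ past full, so θ = 360° − 151.6° = 208.4°.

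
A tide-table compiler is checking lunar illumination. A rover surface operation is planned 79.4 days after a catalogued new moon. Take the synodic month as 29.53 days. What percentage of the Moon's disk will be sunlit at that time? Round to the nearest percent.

69%

79.4/29.53 = 2.689 lunations, so 2 complete cycles and 20.34 d into the next.
Elongation θ = 360° × 20.34/29.53 ≈ 248.0°.
With cos θ = (-0.375), the lit fraction is (1 − (-0.375))/2 ≈ 0.688, so 69%.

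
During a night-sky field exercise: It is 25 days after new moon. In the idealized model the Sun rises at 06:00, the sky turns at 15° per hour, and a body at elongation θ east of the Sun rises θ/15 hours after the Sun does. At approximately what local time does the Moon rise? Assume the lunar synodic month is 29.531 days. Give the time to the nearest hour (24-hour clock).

02:00

The Moon has covered 25/29.531 of its cycle, so θ ≈ 360° × 25/29.531 = 304.8°.
Delay after the Sun = 304.8° / (15°/h) ≈ 20.32 h.
06:00 + 20.32 h ≈ 02:19 → 02:00 to the nearest hour.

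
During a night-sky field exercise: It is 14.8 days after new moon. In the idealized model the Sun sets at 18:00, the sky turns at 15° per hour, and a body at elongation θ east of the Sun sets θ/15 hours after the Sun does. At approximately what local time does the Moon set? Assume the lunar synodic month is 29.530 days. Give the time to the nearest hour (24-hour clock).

Elongation θ = 360° × 14.8/29.530 ≈ 180.4°.
Delay after the Sun = 180.4° / (15°/h) ≈ 12.03 h.
18:00 + 12.03 h ≈ 06:02 → 06:00 to the nearest hour.

06:00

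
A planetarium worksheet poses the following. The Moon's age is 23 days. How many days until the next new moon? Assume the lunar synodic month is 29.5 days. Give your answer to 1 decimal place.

6.5 days

The next new moon completes the synodic month: 29.5 − 23 = 6.500 days.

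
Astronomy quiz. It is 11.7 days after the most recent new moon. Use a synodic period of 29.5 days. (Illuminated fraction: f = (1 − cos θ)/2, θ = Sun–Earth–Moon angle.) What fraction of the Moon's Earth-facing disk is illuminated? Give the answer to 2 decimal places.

The Moon has covered 11.7/29.5 of its cycle, so θ ≈ 360° × 11.7/29.5 = 142.8°.
Illuminated fraction = (1 − cos 142.8°)/2 = (1 − (-0.796))/2 ≈ 0.898.

0.90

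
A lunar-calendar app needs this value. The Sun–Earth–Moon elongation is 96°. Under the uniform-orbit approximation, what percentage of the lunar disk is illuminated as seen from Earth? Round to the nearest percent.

Half-versine of 96°: (1 − (-0.105))/2 = 0.552, i.e. 55%.

55%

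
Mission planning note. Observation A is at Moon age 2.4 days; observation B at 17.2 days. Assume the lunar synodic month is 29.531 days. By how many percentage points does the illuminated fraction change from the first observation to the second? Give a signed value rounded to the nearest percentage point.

First observation: θ = 360°·2.4/29.531 = 29.3°, so f = 0.064.
Second observation: θ = 209.7°, f = 0.934.
Δf = 0.934 − 0.064 = +0.871, i.e. +87 pp.

+87 percentage points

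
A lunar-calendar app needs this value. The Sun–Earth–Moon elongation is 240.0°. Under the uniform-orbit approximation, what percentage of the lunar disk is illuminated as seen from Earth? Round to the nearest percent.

75%

f = (1 − cos 240.0°)/2 = (1 − (-0.500))/2 ≈ 0.750, i.e. 75%.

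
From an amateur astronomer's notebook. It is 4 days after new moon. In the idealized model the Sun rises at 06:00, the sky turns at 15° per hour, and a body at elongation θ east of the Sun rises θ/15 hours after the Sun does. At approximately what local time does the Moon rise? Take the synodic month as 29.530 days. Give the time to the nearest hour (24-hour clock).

09:00

Elongation θ = 360° × 4/29.530 ≈ 48.8°.
At 15° of sky rotation per hour, 48.8° corresponds to a 3.25 h lag.
06:00 + 3.25 h ≈ 09:15 → 09:00 to the nearest hour.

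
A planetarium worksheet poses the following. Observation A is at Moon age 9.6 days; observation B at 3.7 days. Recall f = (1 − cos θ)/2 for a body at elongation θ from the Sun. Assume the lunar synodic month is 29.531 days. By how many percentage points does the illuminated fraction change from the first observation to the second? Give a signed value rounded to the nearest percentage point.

θ₁ = 360° × 9.6/29.531 = 117.0°, f₁ = (1 − cos θ₁)/2 = 0.727.
θ₂ = 360° × 3.7/29.531 = 45.1°, f₂ = (1 − cos θ₂)/2 = 0.147.
Change = f₂ − f₁ = -0.580 → -58 percentage points.

-58 percentage points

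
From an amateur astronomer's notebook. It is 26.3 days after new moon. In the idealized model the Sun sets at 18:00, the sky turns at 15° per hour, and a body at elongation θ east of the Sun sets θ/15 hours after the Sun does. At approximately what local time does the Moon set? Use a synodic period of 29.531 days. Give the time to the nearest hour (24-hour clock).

15:00

Elongation θ = 360° × 26.3/29.531 ≈ 320.6°.
At 15° of sky rotation per hour, 320.6° corresponds to a 21.37 h lag.
18:00 + 21.37 h ≈ 15:22 → 15:00 to the nearest hour.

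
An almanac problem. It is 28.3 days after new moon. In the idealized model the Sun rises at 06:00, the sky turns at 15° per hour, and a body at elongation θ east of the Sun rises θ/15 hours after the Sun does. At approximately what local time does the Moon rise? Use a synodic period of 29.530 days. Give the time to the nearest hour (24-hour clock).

Phase angle: θ = 360°·(28.3 d)/(29.530 d) = 345.0°.
Delay after the Sun = 345.0° / (15°/h) ≈ 23.00 h.
06:00 + 23.00 h ≈ 05:00 → 05:00 to the nearest hour.

05:00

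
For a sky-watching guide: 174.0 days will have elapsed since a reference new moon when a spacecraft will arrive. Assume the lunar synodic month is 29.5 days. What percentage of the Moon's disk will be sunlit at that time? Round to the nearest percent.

Reduce mod P: 174.0 − 5×29.5 = 26.50 d into the current lunation.
Phase angle: θ = 360°·(26.50 d)/(29.5 d) = 323.4°.
cos 323.4° = 0.803, so f = (1 − 0.803)/2 = 0.099, so 10%.

10%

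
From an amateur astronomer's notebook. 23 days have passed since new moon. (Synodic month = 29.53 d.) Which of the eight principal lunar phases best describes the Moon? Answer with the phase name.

At 23/29.53 of the cycle, θ ≈ 280° — the last quarter range.

last quarter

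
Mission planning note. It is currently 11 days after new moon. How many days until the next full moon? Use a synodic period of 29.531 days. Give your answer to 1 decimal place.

3.8 days

Full moon is 0.5 of the way through the cycle: age 0.5 × 29.531 = 14.765 d.
That is 14.765 − 11 = 3.765 days ahead.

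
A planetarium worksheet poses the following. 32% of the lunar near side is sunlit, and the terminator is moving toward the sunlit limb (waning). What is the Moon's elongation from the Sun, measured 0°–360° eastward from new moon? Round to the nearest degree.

From f = (1 − cos θ)/2: cos θ = 1 − 2×0.32 = 0.360; arccos → 68.9°.
Waning ⇒ past full, so θ = 360° − 68.9° = 291.1°.

291°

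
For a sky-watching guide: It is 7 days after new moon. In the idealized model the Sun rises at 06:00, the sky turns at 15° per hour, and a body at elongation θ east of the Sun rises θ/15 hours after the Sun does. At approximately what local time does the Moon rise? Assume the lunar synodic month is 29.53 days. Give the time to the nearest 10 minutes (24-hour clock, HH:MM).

Elongation θ = 360° × 7/29.53 ≈ 85.3°.
At 15° of sky rotation per hour, 85.3° corresponds to a 5.69 h lag.
06:00 + 5.689 h ≈ 11:41 → 11:40 to the nearest ten minutes.

11:40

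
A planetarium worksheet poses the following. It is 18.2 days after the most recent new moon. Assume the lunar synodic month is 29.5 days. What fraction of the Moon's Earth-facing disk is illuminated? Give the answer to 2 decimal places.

Elongation θ = 360° × 18.2/29.5 ≈ 222.1°.
Illuminated fraction = (1 − cos 222.1°)/2 = (1 − (-0.742))/2 ≈ 0.871.

0.87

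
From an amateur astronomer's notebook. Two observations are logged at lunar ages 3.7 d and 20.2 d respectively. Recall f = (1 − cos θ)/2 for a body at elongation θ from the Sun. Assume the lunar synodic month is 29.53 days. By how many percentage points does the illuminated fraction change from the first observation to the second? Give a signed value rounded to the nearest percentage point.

+55 percentage points

θ₁ = 360° × 3.7/29.53 = 45.1°, f₁ = (1 − cos θ₁)/2 = 0.147.
θ₂ = 360° × 20.2/29.53 = 246.3°, f₂ = (1 − cos θ₂)/2 = 0.701.
Change = f₂ − f₁ = +0.554 → +55 percentage points.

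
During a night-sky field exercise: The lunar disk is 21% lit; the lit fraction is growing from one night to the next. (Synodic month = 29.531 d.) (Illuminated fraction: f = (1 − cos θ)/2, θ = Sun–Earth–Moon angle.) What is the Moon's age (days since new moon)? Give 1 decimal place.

4.5 days

From f = (1 − cos θ)/2: cos θ = 1 − 2×0.21 = 0.580; arccos → 54.5°.
Waxing ⇒ before full, so θ = 54.5°.
Age = 29.531 × 54.5°/360° ≈ 4.47 days.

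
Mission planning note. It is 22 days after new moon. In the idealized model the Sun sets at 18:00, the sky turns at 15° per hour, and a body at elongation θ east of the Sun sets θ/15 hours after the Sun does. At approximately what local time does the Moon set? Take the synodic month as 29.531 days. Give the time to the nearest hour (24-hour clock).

12:00

The Moon has covered 22/29.531 of its cycle, so θ ≈ 360° × 22/29.531 = 268.2°.
The Moon trails the Sun by θ/15 = 268.2/15 ≈ 17.88 hours.
18:00 + 17.88 h ≈ 11:53 → 12:00 to the nearest hour.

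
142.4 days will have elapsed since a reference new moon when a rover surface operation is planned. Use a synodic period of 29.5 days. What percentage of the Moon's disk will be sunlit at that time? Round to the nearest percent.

27%

142.4/29.5 = 4.827 lunations, so 4 complete cycles and 24.40 d into the next.
The Moon has covered 24.40/29.5 of its cycle, so θ ≈ 360° × 24.40/29.5 = 297.8°.
Illuminated fraction = (1 − cos 297.8°)/2 = (1 − 0.466)/2 ≈ 0.267, so 27%.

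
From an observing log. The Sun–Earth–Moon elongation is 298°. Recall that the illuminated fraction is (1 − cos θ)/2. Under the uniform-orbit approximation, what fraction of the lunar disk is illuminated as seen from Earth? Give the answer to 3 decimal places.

0.265

f = (1 − cos 298°)/2 = (1 − 0.469)/2 ≈ 0.265.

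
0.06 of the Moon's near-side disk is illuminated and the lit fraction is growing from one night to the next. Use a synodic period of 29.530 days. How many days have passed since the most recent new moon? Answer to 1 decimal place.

2.3 days

Invert f = (1 − cos θ)/2 to get cos θ = 1 − 2(0.06) = 0.880, hence θ₀ = arccos 0.880 = 28.4°.
The Moon is waxing (0°–180°), so θ = 28.4° directly.
That fraction of the synodic month is 28.4/360 × 29.530 d ≈ 2.33 d.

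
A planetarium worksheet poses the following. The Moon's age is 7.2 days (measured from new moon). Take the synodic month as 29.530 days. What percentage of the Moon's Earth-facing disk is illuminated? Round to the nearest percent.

48%

Elongation θ = 360° × 7.2/29.530 ≈ 87.8°.
Illuminated fraction = (1 − cos 87.8°)/2 = (1 − 0.039)/2 ≈ 0.481, so 48%.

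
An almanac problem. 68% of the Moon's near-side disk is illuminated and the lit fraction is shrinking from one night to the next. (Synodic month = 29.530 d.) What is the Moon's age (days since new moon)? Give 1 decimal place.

20.4 days

cos θ = 1 − 2f = -0.360, giving a principal value of 111.1°.
Waning ⇒ past full, so θ = 360° − 111.1° = 248.9°.
Age = 29.530 × 248.9°/360° ≈ 20.42 days.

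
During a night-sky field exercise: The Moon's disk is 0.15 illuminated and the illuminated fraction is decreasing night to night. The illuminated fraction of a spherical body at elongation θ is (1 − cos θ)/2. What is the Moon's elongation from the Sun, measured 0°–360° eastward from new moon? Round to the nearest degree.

cos θ = 1 − 2f = 0.700, giving a principal value of 45.6°.
A waning Moon lies in 180°–360°, so θ = 360° − 45.6° = 314.4°.

314°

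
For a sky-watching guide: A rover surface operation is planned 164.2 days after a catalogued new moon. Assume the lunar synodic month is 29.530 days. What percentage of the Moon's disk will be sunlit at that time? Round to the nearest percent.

164.2 d spans 5 complete synodic months (5 × 29.530 = 147.65 d) plus 16.55 d.
Phase angle: θ = 360°·(16.55 d)/(29.530 d) = 201.8°.
With cos θ = (-0.929), the lit fraction is (1 − (-0.929))/2 ≈ 0.964, so 96%.

96%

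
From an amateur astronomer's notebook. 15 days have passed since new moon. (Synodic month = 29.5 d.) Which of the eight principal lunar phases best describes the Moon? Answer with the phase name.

full moon

At 15/29.5 of the cycle, θ ≈ 183° — the full moon range.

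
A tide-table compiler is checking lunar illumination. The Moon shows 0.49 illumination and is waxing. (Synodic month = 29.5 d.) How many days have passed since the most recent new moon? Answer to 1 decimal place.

From f = (1 − cos θ)/2: cos θ = 1 − 2×0.49 = 0.020; arccos → 88.9°.
Before full moon the principal value applies: θ = 88.9°.
Age = 29.5 × 88.9°/360° ≈ 7.28 days.

7.3 days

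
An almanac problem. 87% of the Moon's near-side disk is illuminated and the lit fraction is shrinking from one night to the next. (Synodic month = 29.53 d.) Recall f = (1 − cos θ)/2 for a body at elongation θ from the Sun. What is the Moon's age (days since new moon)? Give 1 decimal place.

Invert f = (1 − cos θ)/2 to get cos θ = 1 − 2(0.87) = -0.740, hence θ₀ = arccos -0.740 = 137.7°.
A waning Moon lies in 180°–360°, so θ = 360° − 137.7° = 222.3°.
Age = 29.53 × 222.3°/360° ≈ 18.23 days.

18.2 days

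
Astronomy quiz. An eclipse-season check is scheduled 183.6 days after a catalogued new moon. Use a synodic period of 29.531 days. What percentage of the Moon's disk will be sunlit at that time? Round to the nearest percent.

Reduce mod P: 183.6 − 6×29.531 = 6.41 d into the current lunation.
Elongation θ = 360° × 6.41/29.531 ≈ 78.2°.
Illuminated fraction = (1 − cos 78.2°)/2 = (1 − 0.205)/2 ≈ 0.398, so 40%.

40%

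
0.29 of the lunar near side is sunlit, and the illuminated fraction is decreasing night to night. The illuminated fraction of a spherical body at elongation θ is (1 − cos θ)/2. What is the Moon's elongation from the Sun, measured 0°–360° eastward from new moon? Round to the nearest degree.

cos θ = 1 − 2f = 0.420, giving a principal value of 65.2°.
Since the Moon is past full (waning), take the reflex angle: θ = 360° − 65.2° = 294.8°.

295°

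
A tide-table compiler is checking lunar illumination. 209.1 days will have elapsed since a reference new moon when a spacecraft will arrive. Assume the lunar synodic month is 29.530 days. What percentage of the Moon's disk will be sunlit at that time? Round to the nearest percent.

Reduce mod P: 209.1 − 7×29.530 = 2.39 d into the current lunation.
Phase angle: θ = 360°·(2.39 d)/(29.530 d) = 29.1°.
cos 29.1° = 0.873, so f = (1 − 0.873)/2 = 0.063, so 6%.

6%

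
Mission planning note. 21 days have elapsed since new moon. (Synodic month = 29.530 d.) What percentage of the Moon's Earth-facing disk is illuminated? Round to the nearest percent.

Phase angle: θ = 360°·(21 d)/(29.530 d) = 256.0°.
Illuminated fraction = (1 − cos 256.0°)/2 = (1 − (-0.242))/2 ≈ 0.621, so 62%.

62%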